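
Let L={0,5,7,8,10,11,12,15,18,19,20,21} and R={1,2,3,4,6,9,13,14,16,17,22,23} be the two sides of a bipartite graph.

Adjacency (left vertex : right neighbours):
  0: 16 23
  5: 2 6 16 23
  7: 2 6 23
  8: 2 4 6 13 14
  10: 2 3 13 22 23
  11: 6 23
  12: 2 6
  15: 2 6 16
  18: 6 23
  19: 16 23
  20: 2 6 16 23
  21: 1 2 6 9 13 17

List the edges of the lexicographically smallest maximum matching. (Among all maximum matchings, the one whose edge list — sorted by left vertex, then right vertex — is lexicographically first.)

|M| = 7 (so the lex-smallest maximum matching has 7 edges)
process left vertices in ascending order; for each, take the smallest-labelled available neighbour that still permits 7 edges overall, or leave it unmatched if none does
lex-smallest matching: {0-16, 5-2, 7-6, 8-4, 10-3, 11-23, 21-1}

Lex-smallest maximum matching: {(0,16), (5,2), (7,6), (8,4), (10,3), (11,23), (21,1)}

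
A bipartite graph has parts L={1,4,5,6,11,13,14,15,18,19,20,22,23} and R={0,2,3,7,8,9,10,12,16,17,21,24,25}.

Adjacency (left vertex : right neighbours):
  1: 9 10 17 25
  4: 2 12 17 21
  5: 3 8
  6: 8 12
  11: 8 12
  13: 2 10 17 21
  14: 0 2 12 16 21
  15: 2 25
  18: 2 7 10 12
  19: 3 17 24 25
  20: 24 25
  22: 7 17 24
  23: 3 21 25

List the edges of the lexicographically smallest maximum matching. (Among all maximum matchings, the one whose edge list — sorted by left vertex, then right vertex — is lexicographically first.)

Lex-smallest maximum matching: {(1,9), (4,2), (5,3), (6,8), (11,12), (13,10), (14,0), (15,25), (18,7), (19,17), (20,24), (23,21)}

|M| = 12 (so the lex-smallest maximum matching has 12 edges)
process left vertices in ascending order; for each, take the smallest-labelled available neighbour that still permits 12 edges overall, or leave it unmatched if none does
lex-smallest matching: {1-9, 4-2, 5-3, 6-8, 11-12, 13-10, 14-0, 15-25, 18-7, 19-17, 20-24, 23-21}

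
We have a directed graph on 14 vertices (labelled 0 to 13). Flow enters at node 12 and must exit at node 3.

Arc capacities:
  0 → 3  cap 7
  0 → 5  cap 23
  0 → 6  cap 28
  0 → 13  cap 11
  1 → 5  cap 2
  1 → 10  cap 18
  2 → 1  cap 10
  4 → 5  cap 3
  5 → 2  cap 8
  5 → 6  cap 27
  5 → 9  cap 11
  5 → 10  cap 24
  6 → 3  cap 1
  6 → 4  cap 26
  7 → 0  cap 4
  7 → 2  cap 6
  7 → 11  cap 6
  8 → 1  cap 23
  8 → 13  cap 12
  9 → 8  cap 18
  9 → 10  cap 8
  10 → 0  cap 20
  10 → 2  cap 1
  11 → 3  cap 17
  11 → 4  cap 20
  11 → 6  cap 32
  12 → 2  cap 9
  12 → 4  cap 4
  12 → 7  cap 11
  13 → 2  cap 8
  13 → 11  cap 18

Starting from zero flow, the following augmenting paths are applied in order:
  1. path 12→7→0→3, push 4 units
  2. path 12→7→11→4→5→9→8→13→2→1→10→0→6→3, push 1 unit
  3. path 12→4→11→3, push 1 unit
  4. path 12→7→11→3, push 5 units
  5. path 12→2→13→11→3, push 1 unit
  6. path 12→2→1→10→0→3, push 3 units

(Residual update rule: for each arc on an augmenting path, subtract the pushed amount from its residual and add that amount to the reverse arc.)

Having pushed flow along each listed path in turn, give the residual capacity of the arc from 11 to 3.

Residual capacity of (11,3): 10

after path 1 (12→7→0→3, push 4): res(11,3)=17
after path 2 (12→7→11→4→5→9→8→13→2→1→10→0→6→3, push 1): res(11,3)=17
after path 3 (12→4→11→3, push 1): res(11,3)=16
after path 4 (12→7→11→3, push 5): res(11,3)=11
after path 5 (12→2→13→11→3, push 1): res(11,3)=10
after path 6 (12→2→1→10→0→3, push 3): res(11,3)=10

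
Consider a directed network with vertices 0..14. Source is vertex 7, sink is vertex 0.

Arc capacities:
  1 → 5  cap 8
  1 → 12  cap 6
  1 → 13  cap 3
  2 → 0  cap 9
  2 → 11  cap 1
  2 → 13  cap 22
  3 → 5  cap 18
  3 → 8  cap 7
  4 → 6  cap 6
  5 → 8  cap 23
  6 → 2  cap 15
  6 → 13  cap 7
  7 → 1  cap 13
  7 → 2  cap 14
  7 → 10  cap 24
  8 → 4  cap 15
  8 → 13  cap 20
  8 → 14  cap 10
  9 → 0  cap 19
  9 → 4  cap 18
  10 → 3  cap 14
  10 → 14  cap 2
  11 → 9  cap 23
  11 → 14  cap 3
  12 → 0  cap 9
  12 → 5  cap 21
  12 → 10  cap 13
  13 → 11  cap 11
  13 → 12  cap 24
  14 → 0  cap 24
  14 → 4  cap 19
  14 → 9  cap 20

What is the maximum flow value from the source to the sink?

Maximum flow value: 42

augment #1: 7→2→0 bottleneck 9, total now 9
augment #2: 7→1→12→0 bottleneck 6, total now 15
augment #3: 7→10→14→0 bottleneck 2, total now 17
augment #4: 7→1→13→12→0 bottleneck 3, total now 20
augment #5: 7→2→11→9→0 bottleneck 1, total now 21
augment #6: 7→1→5→8→14→0 bottleneck 4, total now 25
augment #7: 7→2→13→11→9→0 bottleneck 4, total now 29
augment #8: 7→10→3→8→14→0 bottleneck 6, total now 35
augment #9: 7→10→3→8→13→11→9→0 bottleneck 1, total now 36
augment #10: 7→10→3→5→8→13→11→9→0 bottleneck 6, total now 42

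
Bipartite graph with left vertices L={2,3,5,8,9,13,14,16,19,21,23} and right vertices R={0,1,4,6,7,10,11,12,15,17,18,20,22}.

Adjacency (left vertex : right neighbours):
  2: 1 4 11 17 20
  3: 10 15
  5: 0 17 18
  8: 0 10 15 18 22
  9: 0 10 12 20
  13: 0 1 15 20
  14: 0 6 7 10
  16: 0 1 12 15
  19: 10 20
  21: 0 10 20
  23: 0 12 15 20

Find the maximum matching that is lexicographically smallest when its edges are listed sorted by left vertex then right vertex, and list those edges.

Lex-smallest maximum matching: {(2,4), (3,10), (5,17), (8,18), (9,0), (13,1), (14,6), (16,12), (19,20), (23,15)}

|M| = 10 (so the lex-smallest maximum matching has 10 edges)
process left vertices in ascending order; for each, take the smallest-labelled available neighbour that still permits 10 edges overall, or leave it unmatched if none does
lex-smallest matching: {2-4, 3-10, 5-17, 8-18, 9-0, 13-1, 14-6, 16-12, 19-20, 23-15}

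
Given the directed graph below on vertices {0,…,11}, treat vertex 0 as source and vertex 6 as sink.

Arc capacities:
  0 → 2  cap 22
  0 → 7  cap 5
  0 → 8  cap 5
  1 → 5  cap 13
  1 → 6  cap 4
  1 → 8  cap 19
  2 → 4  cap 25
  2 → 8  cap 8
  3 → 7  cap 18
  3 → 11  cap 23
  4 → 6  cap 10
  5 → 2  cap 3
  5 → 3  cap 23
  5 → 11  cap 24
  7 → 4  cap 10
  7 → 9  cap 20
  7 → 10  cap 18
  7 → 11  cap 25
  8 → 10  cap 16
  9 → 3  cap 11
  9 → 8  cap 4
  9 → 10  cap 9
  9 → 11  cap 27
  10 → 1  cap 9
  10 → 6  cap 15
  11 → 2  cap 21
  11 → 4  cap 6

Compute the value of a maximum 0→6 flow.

Maximum flow value: 28

augment #1: 0→2→4→6 bottleneck 10, total now 10
augment #2: 0→7→10→6 bottleneck 5, total now 15
augment #3: 0→8→10→6 bottleneck 5, total now 20
augment #4: 0→2→8→10→6 bottleneck 5, total now 25
augment #5: 0→2→8→10→1→6 bottleneck 3, total now 28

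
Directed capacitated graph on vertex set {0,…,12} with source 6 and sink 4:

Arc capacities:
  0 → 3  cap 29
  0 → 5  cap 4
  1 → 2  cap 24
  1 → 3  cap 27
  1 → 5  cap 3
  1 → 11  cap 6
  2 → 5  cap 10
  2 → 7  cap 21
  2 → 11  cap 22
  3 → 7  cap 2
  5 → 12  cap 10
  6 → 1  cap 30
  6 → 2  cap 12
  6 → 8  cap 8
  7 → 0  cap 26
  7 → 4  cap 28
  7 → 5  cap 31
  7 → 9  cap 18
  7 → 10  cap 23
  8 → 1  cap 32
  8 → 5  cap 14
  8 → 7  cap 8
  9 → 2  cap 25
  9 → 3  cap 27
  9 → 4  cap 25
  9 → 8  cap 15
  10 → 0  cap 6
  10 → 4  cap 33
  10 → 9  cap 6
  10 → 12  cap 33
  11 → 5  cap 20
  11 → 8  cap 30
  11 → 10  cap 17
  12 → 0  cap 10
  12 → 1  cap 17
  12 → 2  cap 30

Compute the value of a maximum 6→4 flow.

Maximum flow value: 48

augment #1: 6→2→7→4 bottleneck 12, total now 12
augment #2: 6→8→7→4 bottleneck 8, total now 20
augment #3: 6→1→2→7→4 bottleneck 8, total now 28
augment #4: 6→1→11→10→4 bottleneck 6, total now 34
augment #5: 6→1→2→7→9→4 bottleneck 1, total now 35
augment #6: 6→1→2→11→10→4 bottleneck 11, total now 46
augment #7: 6→1→3→7→9→4 bottleneck 2, total now 48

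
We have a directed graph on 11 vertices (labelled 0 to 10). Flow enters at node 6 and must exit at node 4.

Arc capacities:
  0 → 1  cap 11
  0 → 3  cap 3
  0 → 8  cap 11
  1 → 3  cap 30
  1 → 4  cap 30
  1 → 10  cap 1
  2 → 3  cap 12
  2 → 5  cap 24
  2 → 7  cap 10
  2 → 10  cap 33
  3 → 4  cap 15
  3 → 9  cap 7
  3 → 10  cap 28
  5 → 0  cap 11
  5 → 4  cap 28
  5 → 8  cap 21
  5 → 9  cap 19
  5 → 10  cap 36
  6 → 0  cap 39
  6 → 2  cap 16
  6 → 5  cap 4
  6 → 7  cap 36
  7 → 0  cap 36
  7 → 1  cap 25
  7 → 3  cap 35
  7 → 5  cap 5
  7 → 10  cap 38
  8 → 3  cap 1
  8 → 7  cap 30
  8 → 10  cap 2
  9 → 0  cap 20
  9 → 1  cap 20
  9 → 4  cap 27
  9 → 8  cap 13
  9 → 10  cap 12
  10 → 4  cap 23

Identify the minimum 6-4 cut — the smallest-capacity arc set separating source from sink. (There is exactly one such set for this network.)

augment #1: 6→5→4 push 4
augment #2: 6→0→1→4 push 11
augment #3: 6→0→3→4 push 3
augment #4: 6→2→3→4 push 12
augment #5: 6→2→5→4 push 4
augment #6: 6→7→1→4 push 19
augment #7: 6→7→5→4 push 5
augment #8: 6→7→10→4 push 12
augment #9: 6→0→8→10→4 push 2
augment #10: 6→0→8→3→9→4 push 1
augment #11: 6→0→8→7→10→4 push 8
max flow = 81; residual-reachable set from 6 gives S-side
cut edges (S→T): {(0,1), (0,3), (0,8), (6,2), (6,5), (6,7)} total cap 81

Min-cut arcs: {(0,1), (0,3), (0,8), (6,2), (6,5), (6,7)} (total capacity 81)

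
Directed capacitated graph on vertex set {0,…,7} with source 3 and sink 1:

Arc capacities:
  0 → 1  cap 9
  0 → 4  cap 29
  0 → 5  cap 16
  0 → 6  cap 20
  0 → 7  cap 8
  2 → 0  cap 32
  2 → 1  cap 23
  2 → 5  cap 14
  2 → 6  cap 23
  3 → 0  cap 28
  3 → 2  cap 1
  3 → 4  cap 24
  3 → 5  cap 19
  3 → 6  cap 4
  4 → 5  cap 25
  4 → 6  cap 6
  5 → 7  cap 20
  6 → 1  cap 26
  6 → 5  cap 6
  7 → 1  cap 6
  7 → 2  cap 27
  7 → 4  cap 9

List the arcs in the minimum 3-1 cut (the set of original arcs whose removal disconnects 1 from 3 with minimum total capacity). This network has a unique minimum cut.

augment #1: 3→0→1 push 9
augment #2: 3→2→1 push 1
augment #3: 3→6→1 push 4
augment #4: 3→0→6→1 push 19
augment #5: 3→4→6→1 push 3
augment #6: 3→5→7→1 push 6
augment #7: 3→5→7→2→1 push 13
augment #8: 3→4→5→7→2→1 push 1
augment #9: 3→4→6→0→7→2→1 push 3
max flow = 59; residual-reachable set from 3 gives S-side
cut edges (S→T): {(3,0), (3,2), (3,6), (4,6), (5,7)} total cap 59

Min-cut arcs: {(3,0), (3,2), (3,6), (4,6), (5,7)} (total capacity 59)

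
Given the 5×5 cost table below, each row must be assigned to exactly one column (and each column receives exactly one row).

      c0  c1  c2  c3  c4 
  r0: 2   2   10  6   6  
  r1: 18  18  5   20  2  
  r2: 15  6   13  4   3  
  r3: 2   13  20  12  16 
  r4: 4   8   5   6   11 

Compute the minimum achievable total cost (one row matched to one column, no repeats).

optimal assignment: row0→col1 (cost 2), row1→col4 (cost 2), row2→col3 (cost 4), row3→col0 (cost 2), row4→col2 (cost 5)
total = 2 + 2 + 4 + 2 + 5 = 15

Minimum assignment cost: 15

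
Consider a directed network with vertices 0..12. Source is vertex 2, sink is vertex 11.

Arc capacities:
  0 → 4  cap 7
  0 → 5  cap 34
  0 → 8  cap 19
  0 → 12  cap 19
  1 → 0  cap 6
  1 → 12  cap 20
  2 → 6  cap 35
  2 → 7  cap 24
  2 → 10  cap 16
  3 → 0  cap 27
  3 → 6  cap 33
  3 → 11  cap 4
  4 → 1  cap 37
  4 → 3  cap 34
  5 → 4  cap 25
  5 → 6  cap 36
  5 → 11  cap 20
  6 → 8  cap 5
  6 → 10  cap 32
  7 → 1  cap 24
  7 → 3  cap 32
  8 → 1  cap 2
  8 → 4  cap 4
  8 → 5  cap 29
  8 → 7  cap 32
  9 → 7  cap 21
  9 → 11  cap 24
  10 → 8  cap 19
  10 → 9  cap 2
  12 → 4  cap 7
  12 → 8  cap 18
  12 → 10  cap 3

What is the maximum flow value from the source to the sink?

Maximum flow value: 26

augment #1: 2→7→3→11 bottleneck 4, total now 4
augment #2: 2→10→9→11 bottleneck 2, total now 6
augment #3: 2→6→8→5→11 bottleneck 5, total now 11
augment #4: 2→10→8→5→11 bottleneck 14, total now 25
augment #5: 2→6→10→8→5→11 bottleneck 1, total now 26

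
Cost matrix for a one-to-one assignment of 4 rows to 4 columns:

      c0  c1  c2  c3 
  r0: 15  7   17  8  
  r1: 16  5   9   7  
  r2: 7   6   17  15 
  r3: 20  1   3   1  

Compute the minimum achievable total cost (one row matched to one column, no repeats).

optimal assignment: row0→col3 (cost 8), row1→col1 (cost 5), row2→col0 (cost 7), row3→col2 (cost 3)
total = 8 + 5 + 7 + 3 = 23

Minimum assignment cost: 23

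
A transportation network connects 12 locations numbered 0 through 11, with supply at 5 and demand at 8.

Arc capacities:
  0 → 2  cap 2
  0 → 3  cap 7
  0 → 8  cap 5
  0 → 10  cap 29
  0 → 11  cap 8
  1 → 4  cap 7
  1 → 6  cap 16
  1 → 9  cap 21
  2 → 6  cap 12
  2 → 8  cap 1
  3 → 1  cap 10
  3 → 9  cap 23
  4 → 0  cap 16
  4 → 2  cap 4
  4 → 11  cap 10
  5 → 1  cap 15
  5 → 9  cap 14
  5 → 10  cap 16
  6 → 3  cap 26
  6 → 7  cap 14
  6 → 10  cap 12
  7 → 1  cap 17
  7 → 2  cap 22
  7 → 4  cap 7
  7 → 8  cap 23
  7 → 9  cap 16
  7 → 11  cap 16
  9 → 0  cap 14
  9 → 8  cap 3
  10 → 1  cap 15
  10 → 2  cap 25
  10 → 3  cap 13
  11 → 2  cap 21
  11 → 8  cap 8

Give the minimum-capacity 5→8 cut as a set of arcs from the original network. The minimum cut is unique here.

augment #1: 5→9→8 push 3
augment #2: 5→9→0→8 push 5
augment #3: 5→10→2→8 push 1
augment #4: 5→1→4→11→8 push 7
augment #5: 5→1→6→7→8 push 8
augment #6: 5→9→0→11→8 push 1
augment #7: 5→10→1→6→7→8 push 6
max flow = 31; residual-reachable set from 5 gives S-side
cut edges (S→T): {(0,8), (2,8), (6,7), (9,8), (11,8)} total cap 31

Min-cut arcs: {(0,8), (2,8), (6,7), (9,8), (11,8)} (total capacity 31)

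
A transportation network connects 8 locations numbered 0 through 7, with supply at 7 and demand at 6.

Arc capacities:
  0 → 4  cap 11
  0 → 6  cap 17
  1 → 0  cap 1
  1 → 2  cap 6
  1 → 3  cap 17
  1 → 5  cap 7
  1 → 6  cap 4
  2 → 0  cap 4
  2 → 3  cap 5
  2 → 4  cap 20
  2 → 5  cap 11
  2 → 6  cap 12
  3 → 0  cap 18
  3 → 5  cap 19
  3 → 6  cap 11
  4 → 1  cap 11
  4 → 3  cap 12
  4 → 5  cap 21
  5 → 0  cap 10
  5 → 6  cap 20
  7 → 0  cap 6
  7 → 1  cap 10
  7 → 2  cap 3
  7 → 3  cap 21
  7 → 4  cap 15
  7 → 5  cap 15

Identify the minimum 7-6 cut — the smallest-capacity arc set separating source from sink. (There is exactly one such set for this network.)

augment #1: 7→0→6 push 6
augment #2: 7→1→6 push 4
augment #3: 7→2→6 push 3
augment #4: 7→3→6 push 11
augment #5: 7→5→6 push 15
augment #6: 7→1→0→6 push 1
augment #7: 7→1→2→6 push 5
augment #8: 7→3→0→6 push 10
augment #9: 7→4→5→6 push 5
augment #10: 7→4→1→2→6 push 1
max flow = 61; residual-reachable set from 7 gives S-side
cut edges (S→T): {(0,6), (1,2), (1,6), (3,6), (5,6), (7,2)} total cap 61

Min-cut arcs: {(0,6), (1,2), (1,6), (3,6), (5,6), (7,2)} (total capacity 61)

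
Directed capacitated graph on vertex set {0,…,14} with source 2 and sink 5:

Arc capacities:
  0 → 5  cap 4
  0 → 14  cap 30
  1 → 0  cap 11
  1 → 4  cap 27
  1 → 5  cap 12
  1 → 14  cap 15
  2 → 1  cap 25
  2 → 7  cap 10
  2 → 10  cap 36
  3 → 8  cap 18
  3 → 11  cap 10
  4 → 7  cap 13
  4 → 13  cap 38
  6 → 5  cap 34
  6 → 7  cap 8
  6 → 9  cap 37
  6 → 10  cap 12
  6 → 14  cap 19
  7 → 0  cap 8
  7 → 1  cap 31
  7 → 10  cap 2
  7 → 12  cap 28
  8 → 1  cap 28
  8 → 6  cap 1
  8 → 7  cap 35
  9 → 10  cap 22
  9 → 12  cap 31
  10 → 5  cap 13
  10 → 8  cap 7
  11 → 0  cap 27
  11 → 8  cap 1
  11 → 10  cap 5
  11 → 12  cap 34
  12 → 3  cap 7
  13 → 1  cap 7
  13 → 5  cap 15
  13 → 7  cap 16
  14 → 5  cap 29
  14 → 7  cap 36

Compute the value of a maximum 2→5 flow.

Maximum flow value: 55

augment #1: 2→1→5 bottleneck 12, total now 12
augment #2: 2→10→5 bottleneck 13, total now 25
augment #3: 2→1→0→5 bottleneck 4, total now 29
augment #4: 2→1→14→5 bottleneck 9, total now 38
augment #5: 2→7→0→14→5 bottleneck 8, total now 46
augment #6: 2→7→1→14→5 bottleneck 2, total now 48
augment #7: 2→10→8→6→5 bottleneck 1, total now 49
augment #8: 2→10→8→1→14→5 bottleneck 4, total now 53
augment #9: 2→10→8→1→0→14→5 bottleneck 2, total now 55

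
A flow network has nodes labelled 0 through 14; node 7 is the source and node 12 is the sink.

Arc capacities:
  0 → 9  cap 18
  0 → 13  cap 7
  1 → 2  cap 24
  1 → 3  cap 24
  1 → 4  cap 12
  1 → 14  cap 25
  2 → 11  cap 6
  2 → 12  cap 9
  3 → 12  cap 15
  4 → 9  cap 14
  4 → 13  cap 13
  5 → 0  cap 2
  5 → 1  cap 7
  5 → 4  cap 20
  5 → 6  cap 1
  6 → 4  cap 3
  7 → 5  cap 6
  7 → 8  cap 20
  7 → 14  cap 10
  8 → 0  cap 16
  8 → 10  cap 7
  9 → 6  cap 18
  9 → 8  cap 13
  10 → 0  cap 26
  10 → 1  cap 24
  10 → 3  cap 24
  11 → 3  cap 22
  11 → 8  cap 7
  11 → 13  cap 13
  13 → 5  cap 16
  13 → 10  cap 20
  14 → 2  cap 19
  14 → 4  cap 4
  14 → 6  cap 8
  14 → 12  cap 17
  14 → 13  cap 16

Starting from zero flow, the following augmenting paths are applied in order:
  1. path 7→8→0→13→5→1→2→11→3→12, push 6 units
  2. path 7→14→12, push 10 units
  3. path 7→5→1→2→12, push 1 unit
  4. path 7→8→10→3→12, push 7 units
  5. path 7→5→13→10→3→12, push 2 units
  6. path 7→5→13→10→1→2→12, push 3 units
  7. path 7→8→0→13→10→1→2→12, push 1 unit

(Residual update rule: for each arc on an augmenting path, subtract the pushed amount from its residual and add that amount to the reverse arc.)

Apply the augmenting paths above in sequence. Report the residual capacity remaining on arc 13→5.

after path 1 (7→8→0→13→5→1→2→11→3→12, push 6): res(13,5)=10
after path 2 (7→14→12, push 10): res(13,5)=10
after path 3 (7→5→1→2→12, push 1): res(13,5)=10
after path 4 (7→8→10→3→12, push 7): res(13,5)=10
after path 5 (7→5→13→10→3→12, push 2): res(13,5)=12
after path 6 (7→5→13→10→1→2→12, push 3): res(13,5)=15
after path 7 (7→8→0→13→10→1→2→12, push 1): res(13,5)=15

Residual capacity of (13,5): 15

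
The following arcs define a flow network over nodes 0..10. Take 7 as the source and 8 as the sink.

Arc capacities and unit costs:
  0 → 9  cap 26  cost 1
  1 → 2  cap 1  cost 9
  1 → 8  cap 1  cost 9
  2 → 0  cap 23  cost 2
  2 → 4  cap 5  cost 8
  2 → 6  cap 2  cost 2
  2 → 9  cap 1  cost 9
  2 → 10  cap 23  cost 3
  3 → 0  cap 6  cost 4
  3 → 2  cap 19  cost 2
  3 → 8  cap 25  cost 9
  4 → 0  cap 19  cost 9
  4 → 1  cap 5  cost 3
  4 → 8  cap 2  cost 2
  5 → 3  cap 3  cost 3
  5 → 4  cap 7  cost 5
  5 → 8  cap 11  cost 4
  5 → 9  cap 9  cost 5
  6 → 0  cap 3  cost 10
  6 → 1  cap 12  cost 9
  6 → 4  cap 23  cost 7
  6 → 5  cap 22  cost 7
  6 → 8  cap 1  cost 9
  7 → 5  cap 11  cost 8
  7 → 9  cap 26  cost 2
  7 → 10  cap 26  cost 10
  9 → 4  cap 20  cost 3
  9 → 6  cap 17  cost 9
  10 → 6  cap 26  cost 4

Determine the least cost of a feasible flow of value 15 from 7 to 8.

Minimum cost for 15 units: 183

shortest-cost path #1: 7→9→4→8 push 2 @ unit cost 7 (adds 14)
shortest-cost path #2: 7→5→8 push 11 @ unit cost 12 (adds 132)
shortest-cost path #3: 7→9→4→1→8 push 1 @ unit cost 17 (adds 17)
shortest-cost path #4: 7→9→6→8 push 1 @ unit cost 20 (adds 20)
total cost = 183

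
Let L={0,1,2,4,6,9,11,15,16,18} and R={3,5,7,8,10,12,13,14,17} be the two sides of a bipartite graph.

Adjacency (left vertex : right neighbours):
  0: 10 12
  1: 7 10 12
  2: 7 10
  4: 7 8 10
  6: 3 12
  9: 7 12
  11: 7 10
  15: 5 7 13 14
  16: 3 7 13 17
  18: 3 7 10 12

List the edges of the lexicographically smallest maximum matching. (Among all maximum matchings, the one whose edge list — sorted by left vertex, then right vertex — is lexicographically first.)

|M| = 7 (so the lex-smallest maximum matching has 7 edges)
process left vertices in ascending order; for each, take the smallest-labelled available neighbour that still permits 7 edges overall, or leave it unmatched if none does
lex-smallest matching: {0-10, 1-7, 4-8, 6-3, 9-12, 15-5, 16-13}

Lex-smallest maximum matching: {(0,10), (1,7), (4,8), (6,3), (9,12), (15,5), (16,13)}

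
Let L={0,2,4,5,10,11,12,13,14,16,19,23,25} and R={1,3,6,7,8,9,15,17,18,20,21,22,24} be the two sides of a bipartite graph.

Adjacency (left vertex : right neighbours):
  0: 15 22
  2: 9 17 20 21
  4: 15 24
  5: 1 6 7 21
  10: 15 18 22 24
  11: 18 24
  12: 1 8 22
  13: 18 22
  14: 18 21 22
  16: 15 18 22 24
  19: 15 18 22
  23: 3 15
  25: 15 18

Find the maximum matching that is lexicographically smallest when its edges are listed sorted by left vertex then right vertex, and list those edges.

|M| = 9 (so the lex-smallest maximum matching has 9 edges)
process left vertices in ascending order; for each, take the smallest-labelled available neighbour that still permits 9 edges overall, or leave it unmatched if none does
lex-smallest matching: {0-15, 2-9, 4-24, 5-1, 10-18, 12-8, 13-22, 14-21, 23-3}

Lex-smallest maximum matching: {(0,15), (2,9), (4,24), (5,1), (10,18), (12,8), (13,22), (14,21), (23,3)}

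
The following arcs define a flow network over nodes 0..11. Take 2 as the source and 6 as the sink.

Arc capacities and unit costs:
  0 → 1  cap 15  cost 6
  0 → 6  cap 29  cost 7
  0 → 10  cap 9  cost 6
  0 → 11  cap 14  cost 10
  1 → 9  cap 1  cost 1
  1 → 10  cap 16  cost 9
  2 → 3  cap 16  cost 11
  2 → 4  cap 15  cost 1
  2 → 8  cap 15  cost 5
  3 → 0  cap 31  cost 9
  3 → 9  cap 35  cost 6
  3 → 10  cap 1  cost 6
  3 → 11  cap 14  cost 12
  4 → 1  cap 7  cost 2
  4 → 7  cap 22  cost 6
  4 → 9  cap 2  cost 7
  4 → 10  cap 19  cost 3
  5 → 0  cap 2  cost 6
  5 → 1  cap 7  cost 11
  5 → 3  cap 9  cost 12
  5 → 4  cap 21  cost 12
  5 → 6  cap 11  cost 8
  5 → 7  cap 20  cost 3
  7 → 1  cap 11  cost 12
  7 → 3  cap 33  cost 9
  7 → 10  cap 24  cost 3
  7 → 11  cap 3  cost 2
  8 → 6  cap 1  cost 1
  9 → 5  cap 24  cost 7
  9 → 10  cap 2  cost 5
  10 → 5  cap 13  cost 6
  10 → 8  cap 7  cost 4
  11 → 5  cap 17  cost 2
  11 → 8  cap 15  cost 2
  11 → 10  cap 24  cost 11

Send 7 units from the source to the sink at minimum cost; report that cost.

Minimum cost for 7 units: 114

shortest-cost path #1: 2→8→6 push 1 @ unit cost 6 (adds 6)
shortest-cost path #2: 2→4→10→5→6 push 6 @ unit cost 18 (adds 108)
total cost = 114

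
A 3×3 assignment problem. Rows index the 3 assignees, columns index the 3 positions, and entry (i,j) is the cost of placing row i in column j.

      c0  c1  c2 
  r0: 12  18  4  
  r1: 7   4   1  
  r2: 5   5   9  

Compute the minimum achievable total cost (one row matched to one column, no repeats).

Minimum assignment cost: 13

optimal assignment: row0→col2 (cost 4), row1→col1 (cost 4), row2→col0 (cost 5)
total = 4 + 4 + 5 = 13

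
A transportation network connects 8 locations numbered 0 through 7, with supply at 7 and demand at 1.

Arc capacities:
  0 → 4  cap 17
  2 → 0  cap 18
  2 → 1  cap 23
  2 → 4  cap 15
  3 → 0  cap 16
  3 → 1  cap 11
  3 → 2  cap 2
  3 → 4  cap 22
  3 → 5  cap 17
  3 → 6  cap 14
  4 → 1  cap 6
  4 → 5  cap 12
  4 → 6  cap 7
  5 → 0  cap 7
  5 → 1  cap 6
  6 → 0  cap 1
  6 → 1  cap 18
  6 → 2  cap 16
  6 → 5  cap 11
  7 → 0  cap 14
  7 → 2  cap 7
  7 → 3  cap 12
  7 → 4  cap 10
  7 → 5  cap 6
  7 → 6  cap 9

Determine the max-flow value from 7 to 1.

Maximum flow value: 47

augment #1: 7→2→1 bottleneck 7, total now 7
augment #2: 7→3→1 bottleneck 11, total now 18
augment #3: 7→4→1 bottleneck 6, total now 24
augment #4: 7→5→1 bottleneck 6, total now 30
augment #5: 7→6→1 bottleneck 9, total now 39
augment #6: 7→3→2→1 bottleneck 1, total now 40
augment #7: 7→4→6→1 bottleneck 4, total now 44
augment #8: 7→0→4→6→1 bottleneck 3, total now 47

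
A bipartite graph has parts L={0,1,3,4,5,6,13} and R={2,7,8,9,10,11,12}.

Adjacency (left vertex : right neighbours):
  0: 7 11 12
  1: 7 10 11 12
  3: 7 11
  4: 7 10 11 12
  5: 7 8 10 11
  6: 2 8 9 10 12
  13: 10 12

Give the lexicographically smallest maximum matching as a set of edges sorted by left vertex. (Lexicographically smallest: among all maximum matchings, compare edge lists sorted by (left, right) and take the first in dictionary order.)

|M| = 6 (so the lex-smallest maximum matching has 6 edges)
process left vertices in ascending order; for each, take the smallest-labelled available neighbour that still permits 6 edges overall, or leave it unmatched if none does
lex-smallest matching: {0-7, 1-10, 3-11, 4-12, 5-8, 6-2}

Lex-smallest maximum matching: {(0,7), (1,10), (3,11), (4,12), (5,8), (6,2)}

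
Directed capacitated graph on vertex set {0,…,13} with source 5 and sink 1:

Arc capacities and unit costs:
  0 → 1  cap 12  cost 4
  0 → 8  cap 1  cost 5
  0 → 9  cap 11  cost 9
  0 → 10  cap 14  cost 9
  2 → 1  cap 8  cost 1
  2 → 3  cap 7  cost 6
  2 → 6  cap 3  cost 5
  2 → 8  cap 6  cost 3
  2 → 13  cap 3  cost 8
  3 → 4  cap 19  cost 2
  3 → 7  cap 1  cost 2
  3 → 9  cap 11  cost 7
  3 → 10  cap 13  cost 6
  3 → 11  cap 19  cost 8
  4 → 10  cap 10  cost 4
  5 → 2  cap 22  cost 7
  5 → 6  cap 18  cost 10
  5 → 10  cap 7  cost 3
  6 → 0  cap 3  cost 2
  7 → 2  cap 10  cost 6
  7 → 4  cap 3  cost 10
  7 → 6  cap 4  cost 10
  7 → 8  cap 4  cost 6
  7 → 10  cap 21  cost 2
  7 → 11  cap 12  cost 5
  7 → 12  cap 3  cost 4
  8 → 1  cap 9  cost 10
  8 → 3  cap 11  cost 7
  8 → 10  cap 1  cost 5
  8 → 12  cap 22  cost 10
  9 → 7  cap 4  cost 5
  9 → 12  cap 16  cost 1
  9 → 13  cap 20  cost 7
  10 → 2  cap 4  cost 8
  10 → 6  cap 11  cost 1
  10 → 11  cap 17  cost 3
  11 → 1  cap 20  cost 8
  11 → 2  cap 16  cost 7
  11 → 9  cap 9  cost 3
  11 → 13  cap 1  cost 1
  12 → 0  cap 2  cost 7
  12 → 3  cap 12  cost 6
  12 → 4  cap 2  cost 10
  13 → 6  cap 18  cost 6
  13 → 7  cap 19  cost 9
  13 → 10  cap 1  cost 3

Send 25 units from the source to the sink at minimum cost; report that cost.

shortest-cost path #1: 5→2→1 push 8 @ unit cost 8 (adds 64)
shortest-cost path #2: 5→10→6→0→1 push 3 @ unit cost 10 (adds 30)
shortest-cost path #3: 5→10→11→1 push 4 @ unit cost 14 (adds 56)
shortest-cost path #4: 5→6→10→11→1 push 3 @ unit cost 20 (adds 60)
shortest-cost path #5: 5→2→8→1 push 6 @ unit cost 20 (adds 120)
shortest-cost path #6: 5→2→3→7→11→1 push 1 @ unit cost 28 (adds 28)
total cost = 358

Minimum cost for 25 units: 358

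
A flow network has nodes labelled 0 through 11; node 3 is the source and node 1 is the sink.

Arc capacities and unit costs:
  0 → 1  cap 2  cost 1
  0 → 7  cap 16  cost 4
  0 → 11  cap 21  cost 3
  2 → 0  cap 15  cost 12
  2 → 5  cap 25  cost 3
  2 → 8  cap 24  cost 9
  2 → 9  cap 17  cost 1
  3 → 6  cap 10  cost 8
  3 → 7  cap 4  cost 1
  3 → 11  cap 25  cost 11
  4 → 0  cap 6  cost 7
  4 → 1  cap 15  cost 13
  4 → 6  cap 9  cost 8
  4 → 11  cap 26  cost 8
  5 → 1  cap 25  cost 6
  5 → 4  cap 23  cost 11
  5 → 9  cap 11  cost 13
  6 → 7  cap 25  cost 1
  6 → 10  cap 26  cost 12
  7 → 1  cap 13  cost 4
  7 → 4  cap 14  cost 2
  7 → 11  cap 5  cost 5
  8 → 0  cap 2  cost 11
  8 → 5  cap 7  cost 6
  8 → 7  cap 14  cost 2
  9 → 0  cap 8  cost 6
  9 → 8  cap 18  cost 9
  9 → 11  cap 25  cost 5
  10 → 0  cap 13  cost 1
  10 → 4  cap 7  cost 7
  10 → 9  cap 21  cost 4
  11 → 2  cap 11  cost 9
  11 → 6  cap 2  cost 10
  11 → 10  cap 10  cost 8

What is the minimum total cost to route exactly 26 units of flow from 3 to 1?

shortest-cost path #1: 3→7→1 push 4 @ unit cost 5 (adds 20)
shortest-cost path #2: 3→6→7→1 push 9 @ unit cost 13 (adds 117)
shortest-cost path #3: 3→6→7→4→0→1 push 1 @ unit cost 19 (adds 19)
shortest-cost path #4: 3→11→10→0→1 push 1 @ unit cost 21 (adds 21)
shortest-cost path #5: 3→11→10→0→4→1 push 1 @ unit cost 26 (adds 26)
shortest-cost path #6: 3→11→2→5→1 push 10 @ unit cost 29 (adds 290)
total cost = 493

Minimum cost for 26 units: 493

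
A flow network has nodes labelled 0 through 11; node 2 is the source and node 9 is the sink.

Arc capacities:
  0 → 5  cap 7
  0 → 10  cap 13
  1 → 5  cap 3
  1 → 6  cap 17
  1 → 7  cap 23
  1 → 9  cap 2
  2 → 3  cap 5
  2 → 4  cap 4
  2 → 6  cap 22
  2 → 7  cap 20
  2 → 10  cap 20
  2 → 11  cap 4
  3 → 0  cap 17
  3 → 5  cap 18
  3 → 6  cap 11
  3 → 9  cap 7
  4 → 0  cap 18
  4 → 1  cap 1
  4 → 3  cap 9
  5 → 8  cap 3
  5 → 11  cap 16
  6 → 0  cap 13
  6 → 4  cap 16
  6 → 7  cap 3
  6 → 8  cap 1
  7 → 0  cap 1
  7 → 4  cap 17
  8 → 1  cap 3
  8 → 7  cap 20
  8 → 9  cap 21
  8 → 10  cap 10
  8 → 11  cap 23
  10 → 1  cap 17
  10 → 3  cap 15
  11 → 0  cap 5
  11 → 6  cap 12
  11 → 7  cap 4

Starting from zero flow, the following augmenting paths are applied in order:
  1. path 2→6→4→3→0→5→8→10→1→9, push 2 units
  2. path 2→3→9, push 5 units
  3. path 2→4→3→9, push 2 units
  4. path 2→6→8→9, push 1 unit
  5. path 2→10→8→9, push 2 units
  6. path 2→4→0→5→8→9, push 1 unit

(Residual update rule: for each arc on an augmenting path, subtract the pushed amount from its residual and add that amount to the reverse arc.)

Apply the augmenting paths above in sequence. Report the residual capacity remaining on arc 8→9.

Residual capacity of (8,9): 17

after path 1 (2→6→4→3→0→5→8→10→1→9, push 2): res(8,9)=21
after path 2 (2→3→9, push 5): res(8,9)=21
after path 3 (2→4→3→9, push 2): res(8,9)=21
after path 4 (2→6→8→9, push 1): res(8,9)=20
after path 5 (2→10→8→9, push 2): res(8,9)=18
after path 6 (2→4→0→5→8→9, push 1): res(8,9)=17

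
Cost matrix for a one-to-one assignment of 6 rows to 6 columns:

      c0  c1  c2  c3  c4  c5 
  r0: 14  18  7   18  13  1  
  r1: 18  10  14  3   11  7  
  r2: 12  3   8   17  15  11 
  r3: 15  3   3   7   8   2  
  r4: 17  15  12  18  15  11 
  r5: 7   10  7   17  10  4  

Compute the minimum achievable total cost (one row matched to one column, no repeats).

optimal assignment: row0→col5 (cost 1), row1→col3 (cost 3), row2→col1 (cost 3), row3→col2 (cost 3), row4→col4 (cost 15), row5→col0 (cost 7)
total = 1 + 3 + 3 + 3 + 15 + 7 = 32

Minimum assignment cost: 32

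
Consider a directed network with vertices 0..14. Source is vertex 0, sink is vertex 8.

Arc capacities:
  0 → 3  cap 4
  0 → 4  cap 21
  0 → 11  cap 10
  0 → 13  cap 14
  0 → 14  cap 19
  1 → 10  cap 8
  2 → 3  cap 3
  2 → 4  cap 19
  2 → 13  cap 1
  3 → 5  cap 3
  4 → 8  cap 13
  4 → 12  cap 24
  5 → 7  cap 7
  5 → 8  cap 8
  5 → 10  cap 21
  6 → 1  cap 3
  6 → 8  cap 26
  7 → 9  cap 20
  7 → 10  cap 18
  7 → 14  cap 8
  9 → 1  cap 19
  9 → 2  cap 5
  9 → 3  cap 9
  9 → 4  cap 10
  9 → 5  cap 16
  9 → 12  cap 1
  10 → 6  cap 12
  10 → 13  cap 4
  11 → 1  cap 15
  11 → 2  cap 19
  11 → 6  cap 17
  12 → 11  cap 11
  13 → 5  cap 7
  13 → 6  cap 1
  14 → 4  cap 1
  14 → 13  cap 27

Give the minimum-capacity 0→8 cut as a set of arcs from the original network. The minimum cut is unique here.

augment #1: 0→4→8 push 13
augment #2: 0→3→5→8 push 3
augment #3: 0→11→6→8 push 10
augment #4: 0→13→5→8 push 5
augment #5: 0→13→6→8 push 1
augment #6: 0→4→12→11→6→8 push 7
augment #7: 0→13→5→10→6→8 push 2
augment #8: 0→4→12→11→1→10→6→8 push 1
augment #9: 0→14→4→12→11→1→10→6→8 push 1
max flow = 43; residual-reachable set from 0 gives S-side
cut edges (S→T): {(0,4), (0,11), (3,5), (13,5), (13,6), (14,4)} total cap 43

Min-cut arcs: {(0,4), (0,11), (3,5), (13,5), (13,6), (14,4)} (total capacity 43)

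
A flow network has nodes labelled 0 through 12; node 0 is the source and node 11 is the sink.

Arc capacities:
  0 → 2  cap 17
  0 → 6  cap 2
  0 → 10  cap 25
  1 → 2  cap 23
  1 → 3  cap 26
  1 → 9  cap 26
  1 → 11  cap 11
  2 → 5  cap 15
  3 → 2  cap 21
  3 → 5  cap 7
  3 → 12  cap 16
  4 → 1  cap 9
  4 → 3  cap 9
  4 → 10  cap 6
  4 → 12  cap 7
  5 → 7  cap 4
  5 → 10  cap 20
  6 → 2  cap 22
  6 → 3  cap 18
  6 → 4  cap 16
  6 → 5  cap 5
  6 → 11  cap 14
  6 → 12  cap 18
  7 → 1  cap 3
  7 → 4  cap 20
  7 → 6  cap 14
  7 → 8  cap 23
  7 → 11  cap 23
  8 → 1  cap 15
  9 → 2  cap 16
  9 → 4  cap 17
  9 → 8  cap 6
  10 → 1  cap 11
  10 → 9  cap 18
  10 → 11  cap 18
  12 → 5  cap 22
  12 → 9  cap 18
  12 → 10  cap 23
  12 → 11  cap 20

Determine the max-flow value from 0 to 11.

augment #1: 0→6→11 bottleneck 2, total now 2
augment #2: 0→10→11 bottleneck 18, total now 20
augment #3: 0→10→1→11 bottleneck 7, total now 27
augment #4: 0→2→5→7→11 bottleneck 4, total now 31
augment #5: 0→2→5→10→1→11 bottleneck 4, total now 35
augment #6: 0→2→5→10→9→4→12→11 bottleneck 7, total now 42

Maximum flow value: 42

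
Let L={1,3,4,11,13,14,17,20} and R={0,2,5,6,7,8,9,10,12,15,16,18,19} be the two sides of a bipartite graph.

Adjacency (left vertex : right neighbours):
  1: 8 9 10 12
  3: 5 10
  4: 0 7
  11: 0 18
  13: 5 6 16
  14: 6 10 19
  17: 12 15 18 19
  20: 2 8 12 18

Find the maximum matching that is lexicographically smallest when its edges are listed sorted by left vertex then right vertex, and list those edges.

Lex-smallest maximum matching: {(1,8), (3,5), (4,0), (11,18), (13,6), (14,10), (17,12), (20,2)}

|M| = 8 (so the lex-smallest maximum matching has 8 edges)
process left vertices in ascending order; for each, take the smallest-labelled available neighbour that still permits 8 edges overall, or leave it unmatched if none does
lex-smallest matching: {1-8, 3-5, 4-0, 11-18, 13-6, 14-10, 17-12, 20-2}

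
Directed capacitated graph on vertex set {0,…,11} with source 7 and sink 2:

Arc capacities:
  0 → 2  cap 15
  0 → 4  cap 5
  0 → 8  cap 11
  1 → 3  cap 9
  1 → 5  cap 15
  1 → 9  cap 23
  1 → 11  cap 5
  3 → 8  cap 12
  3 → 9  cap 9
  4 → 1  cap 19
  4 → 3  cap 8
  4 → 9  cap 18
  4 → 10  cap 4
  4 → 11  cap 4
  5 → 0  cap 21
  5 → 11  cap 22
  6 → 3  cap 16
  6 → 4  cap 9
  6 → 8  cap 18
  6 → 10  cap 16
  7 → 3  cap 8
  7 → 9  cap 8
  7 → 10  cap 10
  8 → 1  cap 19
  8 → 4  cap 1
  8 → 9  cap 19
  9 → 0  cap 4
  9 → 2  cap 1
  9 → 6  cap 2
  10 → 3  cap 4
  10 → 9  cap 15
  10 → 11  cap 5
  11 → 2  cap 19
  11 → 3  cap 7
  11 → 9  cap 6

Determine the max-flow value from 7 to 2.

Maximum flow value: 24

augment #1: 7→9→2 bottleneck 1, total now 1
augment #2: 7→9→0→2 bottleneck 4, total now 5
augment #3: 7→10→11→2 bottleneck 5, total now 10
augment #4: 7→3→8→1→11→2 bottleneck 5, total now 15
augment #5: 7→3→8→4→11→2 bottleneck 1, total now 16
augment #6: 7→9→6→4→11→2 bottleneck 2, total now 18
augment #7: 7→3→8→1→5→0→2 bottleneck 2, total now 20
augment #8: 7→10→3→8→1→5→0→2 bottleneck 4, total now 24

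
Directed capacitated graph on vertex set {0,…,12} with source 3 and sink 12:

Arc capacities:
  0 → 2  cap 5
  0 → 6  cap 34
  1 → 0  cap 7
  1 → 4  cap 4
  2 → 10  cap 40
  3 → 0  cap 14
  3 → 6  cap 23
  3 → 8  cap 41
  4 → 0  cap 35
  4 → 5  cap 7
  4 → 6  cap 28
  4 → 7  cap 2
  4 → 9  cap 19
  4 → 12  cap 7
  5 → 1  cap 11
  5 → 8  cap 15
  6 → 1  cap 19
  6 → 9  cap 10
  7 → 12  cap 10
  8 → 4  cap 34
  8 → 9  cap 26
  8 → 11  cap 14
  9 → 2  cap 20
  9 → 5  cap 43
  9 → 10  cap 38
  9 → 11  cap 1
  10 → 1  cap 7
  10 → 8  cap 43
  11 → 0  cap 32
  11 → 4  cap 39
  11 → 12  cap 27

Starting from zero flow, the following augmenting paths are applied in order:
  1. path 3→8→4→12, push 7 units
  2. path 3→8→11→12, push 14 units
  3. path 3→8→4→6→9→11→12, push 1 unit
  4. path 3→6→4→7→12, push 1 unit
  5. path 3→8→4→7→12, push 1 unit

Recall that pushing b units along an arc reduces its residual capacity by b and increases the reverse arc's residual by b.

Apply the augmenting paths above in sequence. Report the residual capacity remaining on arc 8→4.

Residual capacity of (8,4): 25

after path 1 (3→8→4→12, push 7): res(8,4)=27
after path 2 (3→8→11→12, push 14): res(8,4)=27
after path 3 (3→8→4→6→9→11→12, push 1): res(8,4)=26
after path 4 (3→6→4→7→12, push 1): res(8,4)=26
after path 5 (3→8→4→7→12, push 1): res(8,4)=25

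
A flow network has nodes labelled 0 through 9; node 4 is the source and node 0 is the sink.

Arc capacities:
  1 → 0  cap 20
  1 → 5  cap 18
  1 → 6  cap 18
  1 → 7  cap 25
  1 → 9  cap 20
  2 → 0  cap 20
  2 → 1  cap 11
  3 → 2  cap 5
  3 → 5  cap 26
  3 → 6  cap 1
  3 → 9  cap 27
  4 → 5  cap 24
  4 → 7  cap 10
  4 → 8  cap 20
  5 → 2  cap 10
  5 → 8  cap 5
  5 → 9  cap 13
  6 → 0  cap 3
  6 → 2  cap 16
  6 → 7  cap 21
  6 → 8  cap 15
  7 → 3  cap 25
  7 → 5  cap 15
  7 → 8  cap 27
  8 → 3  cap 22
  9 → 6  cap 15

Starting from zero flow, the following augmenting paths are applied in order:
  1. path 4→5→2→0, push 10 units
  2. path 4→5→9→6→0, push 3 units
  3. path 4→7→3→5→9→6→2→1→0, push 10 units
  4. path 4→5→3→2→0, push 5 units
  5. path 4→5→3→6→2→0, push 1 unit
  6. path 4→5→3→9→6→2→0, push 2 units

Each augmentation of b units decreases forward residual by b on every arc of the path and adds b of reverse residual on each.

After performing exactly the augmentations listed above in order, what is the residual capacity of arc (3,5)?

Residual capacity of (3,5): 24

after path 1 (4→5→2→0, push 10): res(3,5)=26
after path 2 (4→5→9→6→0, push 3): res(3,5)=26
after path 3 (4→7→3→5→9→6→2→1→0, push 10): res(3,5)=16
after path 4 (4→5→3→2→0, push 5): res(3,5)=21
after path 5 (4→5→3→6→2→0, push 1): res(3,5)=22
after path 6 (4→5→3→9→6→2→0, push 2): res(3,5)=24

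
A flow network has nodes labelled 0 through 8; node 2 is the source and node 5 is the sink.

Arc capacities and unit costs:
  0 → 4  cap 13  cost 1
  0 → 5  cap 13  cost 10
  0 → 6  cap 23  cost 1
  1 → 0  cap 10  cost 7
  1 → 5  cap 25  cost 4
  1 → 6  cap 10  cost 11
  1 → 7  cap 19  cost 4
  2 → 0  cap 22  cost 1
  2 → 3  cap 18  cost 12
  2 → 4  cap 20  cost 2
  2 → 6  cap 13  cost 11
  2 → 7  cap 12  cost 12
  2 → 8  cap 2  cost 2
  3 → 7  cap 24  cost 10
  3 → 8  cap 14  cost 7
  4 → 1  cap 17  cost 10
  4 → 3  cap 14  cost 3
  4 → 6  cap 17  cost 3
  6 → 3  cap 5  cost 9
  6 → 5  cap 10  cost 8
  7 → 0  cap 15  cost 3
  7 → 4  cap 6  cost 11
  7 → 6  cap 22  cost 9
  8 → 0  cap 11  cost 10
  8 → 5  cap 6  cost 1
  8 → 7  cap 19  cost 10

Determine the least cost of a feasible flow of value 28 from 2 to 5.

Minimum cost for 28 units: 290

shortest-cost path #1: 2→8→5 push 2 @ unit cost 3 (adds 6)
shortest-cost path #2: 2→0→6→5 push 10 @ unit cost 10 (adds 100)
shortest-cost path #3: 2→0→5 push 12 @ unit cost 11 (adds 132)
shortest-cost path #4: 2→4→3→8→5 push 4 @ unit cost 13 (adds 52)
total cost = 290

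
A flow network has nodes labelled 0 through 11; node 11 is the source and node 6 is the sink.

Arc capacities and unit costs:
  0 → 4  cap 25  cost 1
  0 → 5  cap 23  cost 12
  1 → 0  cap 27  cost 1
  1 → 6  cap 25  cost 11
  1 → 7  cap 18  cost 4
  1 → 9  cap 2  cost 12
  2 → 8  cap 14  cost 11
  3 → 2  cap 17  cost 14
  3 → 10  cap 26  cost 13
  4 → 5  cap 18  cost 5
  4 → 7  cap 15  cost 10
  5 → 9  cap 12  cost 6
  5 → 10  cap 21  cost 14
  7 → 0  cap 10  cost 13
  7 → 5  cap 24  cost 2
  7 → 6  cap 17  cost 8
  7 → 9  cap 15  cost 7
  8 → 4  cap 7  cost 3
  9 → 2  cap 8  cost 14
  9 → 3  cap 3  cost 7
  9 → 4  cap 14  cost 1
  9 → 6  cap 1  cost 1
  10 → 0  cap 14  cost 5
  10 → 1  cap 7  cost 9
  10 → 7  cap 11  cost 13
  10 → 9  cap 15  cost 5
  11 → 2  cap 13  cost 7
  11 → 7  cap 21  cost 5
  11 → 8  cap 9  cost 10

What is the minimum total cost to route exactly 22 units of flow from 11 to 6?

shortest-cost path #1: 11→7→6 push 17 @ unit cost 13 (adds 221)
shortest-cost path #2: 11→7→9→6 push 1 @ unit cost 13 (adds 13)
shortest-cost path #3: 11→7→5→10→1→6 push 3 @ unit cost 41 (adds 123)
shortest-cost path #4: 11→8→4→5→10→1→6 push 1 @ unit cost 52 (adds 52)
total cost = 409

Minimum cost for 22 units: 409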